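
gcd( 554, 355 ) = 1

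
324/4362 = 54/727 = 0.07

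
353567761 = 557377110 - 203809349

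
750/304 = 2+71/152 = 2.47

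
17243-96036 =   -  78793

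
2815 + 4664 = 7479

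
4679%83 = 31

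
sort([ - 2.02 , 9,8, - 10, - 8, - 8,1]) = [ - 10, - 8, - 8, - 2.02 , 1, 8,9]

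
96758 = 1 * 96758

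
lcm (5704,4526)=416392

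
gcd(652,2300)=4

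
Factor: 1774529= 1774529^1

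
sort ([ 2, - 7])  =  [ - 7,2 ]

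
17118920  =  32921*520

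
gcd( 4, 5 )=1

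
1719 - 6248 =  - 4529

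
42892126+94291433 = 137183559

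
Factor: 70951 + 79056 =11^1*13^1*1049^1= 150007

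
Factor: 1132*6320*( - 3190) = - 2^7 *5^2*11^1 * 29^1*79^1*283^1= - 22822025600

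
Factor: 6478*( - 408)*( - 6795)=17959348080 = 2^4 * 3^3*5^1*17^1*41^1 * 79^1 * 151^1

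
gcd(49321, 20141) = 1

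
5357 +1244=6601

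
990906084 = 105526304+885379780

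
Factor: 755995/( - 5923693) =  - 5^1*47^1*97^( - 1 )*173^( - 1 )*353^( - 1)*3217^1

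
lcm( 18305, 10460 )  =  73220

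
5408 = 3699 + 1709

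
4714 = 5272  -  558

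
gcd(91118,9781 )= 1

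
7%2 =1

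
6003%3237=2766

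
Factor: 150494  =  2^1*47^1*1601^1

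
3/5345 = 3/5345 = 0.00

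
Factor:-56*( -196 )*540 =5927040 =2^7 * 3^3*5^1*7^3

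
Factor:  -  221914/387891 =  -242/423=- 2^1*3^( - 2 )*11^2*47^(-1)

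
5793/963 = 6 + 5/321 = 6.02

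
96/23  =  4 + 4/23 =4.17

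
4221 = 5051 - 830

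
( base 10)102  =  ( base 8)146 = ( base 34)30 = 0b1100110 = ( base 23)4A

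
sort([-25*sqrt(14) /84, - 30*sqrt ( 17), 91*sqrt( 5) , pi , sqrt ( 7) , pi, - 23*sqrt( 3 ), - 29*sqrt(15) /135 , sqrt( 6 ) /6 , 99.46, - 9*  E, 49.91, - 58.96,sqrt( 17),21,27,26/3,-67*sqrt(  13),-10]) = [-67*sqrt(13) ,-30*sqrt(17 ), - 58.96, - 23*sqrt (3),-9*E, - 10 , - 25*sqrt (14)/84,-29*sqrt ( 15)/135 , sqrt( 6)/6, sqrt (7), pi,pi,sqrt (17 ),26/3,21, 27,49.91,99.46,91*sqrt (5)]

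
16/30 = 8/15 = 0.53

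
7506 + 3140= 10646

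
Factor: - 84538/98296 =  - 2^ (- 2)*11^( - 1) * 43^1*983^1*1117^( - 1) = -42269/49148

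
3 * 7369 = 22107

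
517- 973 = - 456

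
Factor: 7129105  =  5^1*1425821^1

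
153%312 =153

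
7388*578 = 4270264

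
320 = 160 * 2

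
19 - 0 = 19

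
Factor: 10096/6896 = 431^ ( - 1) *631^1 =631/431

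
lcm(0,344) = 0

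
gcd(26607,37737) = 21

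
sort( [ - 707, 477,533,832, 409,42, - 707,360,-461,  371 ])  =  [ - 707, - 707, - 461,42,360, 371, 409,477,533,832]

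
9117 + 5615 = 14732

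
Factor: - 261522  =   - 2^1*3^3*29^1*167^1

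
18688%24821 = 18688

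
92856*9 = 835704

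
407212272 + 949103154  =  1356315426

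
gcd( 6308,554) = 2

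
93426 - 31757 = 61669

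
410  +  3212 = 3622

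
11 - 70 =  - 59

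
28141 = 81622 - 53481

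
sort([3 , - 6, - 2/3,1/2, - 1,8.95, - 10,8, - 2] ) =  [ - 10,- 6, - 2, - 1, - 2/3, 1/2,  3,8,8.95]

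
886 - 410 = 476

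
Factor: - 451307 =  - 19^1*23753^1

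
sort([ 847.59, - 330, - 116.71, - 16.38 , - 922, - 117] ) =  [-922, - 330, - 117,  -  116.71, - 16.38,847.59]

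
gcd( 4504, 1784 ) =8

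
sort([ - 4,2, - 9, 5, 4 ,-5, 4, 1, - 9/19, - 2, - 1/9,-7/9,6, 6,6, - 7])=[ - 9, - 7, - 5, - 4,- 2, - 7/9, - 9/19,-1/9, 1, 2, 4,  4, 5, 6, 6, 6 ] 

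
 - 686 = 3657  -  4343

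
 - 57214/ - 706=28607/353 = 81.04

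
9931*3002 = 29812862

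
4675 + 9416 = 14091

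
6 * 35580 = 213480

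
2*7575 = 15150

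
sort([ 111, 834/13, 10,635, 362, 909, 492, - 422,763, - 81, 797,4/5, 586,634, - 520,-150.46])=[ - 520, - 422,-150.46, - 81 , 4/5 , 10,834/13, 111,362,492, 586,  634,635,763,  797,909 ] 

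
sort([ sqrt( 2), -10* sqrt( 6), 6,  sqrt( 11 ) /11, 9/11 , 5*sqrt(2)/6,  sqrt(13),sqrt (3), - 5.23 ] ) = [ -10*sqrt( 6) , -5.23, sqrt(11)/11,9/11,5*sqrt( 2 ) /6, sqrt (2 ) , sqrt(3 ),sqrt( 13) , 6]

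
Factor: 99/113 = 3^2 * 11^1*113^( - 1)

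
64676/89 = 64676/89= 726.70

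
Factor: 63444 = 2^2*3^1*17^1*311^1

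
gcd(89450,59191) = 1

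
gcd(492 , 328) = 164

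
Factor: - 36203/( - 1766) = 2^ ( - 1 )*41^1=41/2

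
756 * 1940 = 1466640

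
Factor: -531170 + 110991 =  - 420179 =-  137^1*3067^1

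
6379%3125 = 129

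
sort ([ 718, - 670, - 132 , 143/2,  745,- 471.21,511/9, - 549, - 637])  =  [-670, - 637, - 549, - 471.21, - 132,511/9, 143/2,718,745 ] 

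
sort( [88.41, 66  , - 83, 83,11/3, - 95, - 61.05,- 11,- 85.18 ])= [ - 95, - 85.18, - 83, - 61.05, - 11, 11/3, 66,83, 88.41] 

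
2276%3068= 2276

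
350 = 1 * 350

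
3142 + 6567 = 9709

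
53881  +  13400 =67281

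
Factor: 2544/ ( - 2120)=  - 6/5 = -2^1 *3^1*5^ ( - 1)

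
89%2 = 1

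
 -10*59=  - 590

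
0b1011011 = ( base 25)3g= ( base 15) 61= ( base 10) 91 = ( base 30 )31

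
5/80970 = 1/16194= 0.00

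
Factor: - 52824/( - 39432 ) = 53^( - 1)*71^1 = 71/53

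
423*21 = 8883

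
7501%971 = 704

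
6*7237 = 43422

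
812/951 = 812/951= 0.85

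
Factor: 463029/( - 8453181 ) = - 154343/2817727=-  7^1*11^( - 3) * 17^1*29^( - 1)*73^( - 1 )*1297^1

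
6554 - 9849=-3295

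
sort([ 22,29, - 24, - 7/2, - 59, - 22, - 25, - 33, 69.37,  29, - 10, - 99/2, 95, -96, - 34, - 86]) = [  -  96, - 86, - 59, - 99/2, - 34, - 33, - 25,- 24, - 22, - 10,  -  7/2,22, 29 , 29,69.37,95]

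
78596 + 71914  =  150510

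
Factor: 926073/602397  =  67^(  -  1 ) * 103^1= 103/67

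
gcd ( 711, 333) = 9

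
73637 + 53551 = 127188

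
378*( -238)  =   - 89964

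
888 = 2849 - 1961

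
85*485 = 41225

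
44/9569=44/9569 = 0.00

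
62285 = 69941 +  - 7656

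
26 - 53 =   -  27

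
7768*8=62144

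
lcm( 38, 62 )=1178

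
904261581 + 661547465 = 1565809046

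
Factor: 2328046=2^1*7^1* 166289^1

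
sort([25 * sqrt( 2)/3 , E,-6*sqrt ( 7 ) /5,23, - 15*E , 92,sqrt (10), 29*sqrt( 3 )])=[ - 15*E, - 6 * sqrt( 7) /5,E,sqrt( 10 ),25*sqrt(2) /3,23,  29*sqrt(3 ),92]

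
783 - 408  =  375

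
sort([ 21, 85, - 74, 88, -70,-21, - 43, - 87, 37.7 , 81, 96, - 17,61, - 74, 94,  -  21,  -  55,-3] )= [ - 87 , - 74,  -  74, - 70,- 55, - 43, - 21, - 21,-17, - 3,21,37.7, 61, 81  ,  85,  88, 94,  96 ]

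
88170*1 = 88170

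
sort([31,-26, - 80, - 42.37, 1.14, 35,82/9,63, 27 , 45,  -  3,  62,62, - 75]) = [-80, - 75,  -  42.37, - 26, - 3,1.14,82/9 , 27, 31,35 , 45,  62,  62 , 63] 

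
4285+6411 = 10696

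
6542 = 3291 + 3251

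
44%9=8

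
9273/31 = 299 + 4/31=299.13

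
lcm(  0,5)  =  0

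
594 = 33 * 18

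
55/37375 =11/7475 = 0.00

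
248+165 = 413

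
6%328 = 6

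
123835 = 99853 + 23982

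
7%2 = 1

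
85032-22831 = 62201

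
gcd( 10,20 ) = 10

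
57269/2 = 57269/2 = 28634.50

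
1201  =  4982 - 3781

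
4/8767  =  4/8767 = 0.00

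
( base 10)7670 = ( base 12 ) 4532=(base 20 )j3a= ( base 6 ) 55302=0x1DF6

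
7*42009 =294063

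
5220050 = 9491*550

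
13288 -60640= - 47352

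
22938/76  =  301 + 31/38 = 301.82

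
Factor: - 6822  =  -2^1*3^2 *379^1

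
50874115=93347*545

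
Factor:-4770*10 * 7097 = - 338526900  =  - 2^2*3^2 * 5^2*47^1*53^1* 151^1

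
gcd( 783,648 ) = 27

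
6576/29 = 6576/29 = 226.76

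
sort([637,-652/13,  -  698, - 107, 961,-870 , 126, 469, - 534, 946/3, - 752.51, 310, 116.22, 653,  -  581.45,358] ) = [-870, - 752.51, -698, - 581.45, - 534, - 107,-652/13, 116.22, 126,310,  946/3, 358, 469,  637,653, 961 ]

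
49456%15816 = 2008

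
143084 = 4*35771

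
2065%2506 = 2065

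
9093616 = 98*92792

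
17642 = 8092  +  9550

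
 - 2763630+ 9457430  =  6693800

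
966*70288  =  67898208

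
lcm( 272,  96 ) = 1632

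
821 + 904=1725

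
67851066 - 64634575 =3216491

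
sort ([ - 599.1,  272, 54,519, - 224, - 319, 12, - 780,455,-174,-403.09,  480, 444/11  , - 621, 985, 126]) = [ - 780, - 621, - 599.1, - 403.09, - 319,  -  224, - 174 , 12,444/11, 54, 126,272, 455, 480, 519, 985]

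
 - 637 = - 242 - 395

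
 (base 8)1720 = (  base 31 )10F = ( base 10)976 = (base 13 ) 5A1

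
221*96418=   21308378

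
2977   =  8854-5877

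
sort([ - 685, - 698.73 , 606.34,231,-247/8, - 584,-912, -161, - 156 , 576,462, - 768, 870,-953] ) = [ - 953, - 912, - 768,-698.73,-685, - 584, - 161,  -  156,  -  247/8,231,462, 576,606.34, 870 ]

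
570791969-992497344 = - 421705375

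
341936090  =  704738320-362802230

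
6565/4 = 1641 + 1/4 = 1641.25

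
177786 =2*88893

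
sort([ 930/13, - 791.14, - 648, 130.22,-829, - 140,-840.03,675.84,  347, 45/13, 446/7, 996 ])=[ - 840.03, - 829, - 791.14, - 648, - 140, 45/13, 446/7 , 930/13, 130.22, 347,675.84, 996 ]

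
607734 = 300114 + 307620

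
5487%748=251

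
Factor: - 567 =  - 3^4*7^1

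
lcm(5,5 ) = 5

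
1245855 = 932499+313356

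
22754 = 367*62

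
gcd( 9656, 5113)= 1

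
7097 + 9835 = 16932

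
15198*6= 91188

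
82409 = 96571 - 14162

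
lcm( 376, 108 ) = 10152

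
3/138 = 1/46 = 0.02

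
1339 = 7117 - 5778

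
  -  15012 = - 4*3753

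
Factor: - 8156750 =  - 2^1 * 5^3*7^1*59^1*79^1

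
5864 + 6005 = 11869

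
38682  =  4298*9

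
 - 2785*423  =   - 1178055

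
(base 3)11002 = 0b1101110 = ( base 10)110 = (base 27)42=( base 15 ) 75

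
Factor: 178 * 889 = 2^1*7^1*89^1*127^1 = 158242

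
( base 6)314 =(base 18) 6a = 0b1110110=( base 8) 166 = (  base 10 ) 118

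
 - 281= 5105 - 5386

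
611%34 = 33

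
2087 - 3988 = -1901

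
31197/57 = 547 + 6/19 = 547.32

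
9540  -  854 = 8686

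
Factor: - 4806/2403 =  - 2^1 = -  2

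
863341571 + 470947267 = 1334288838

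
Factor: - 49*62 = -2^1*7^2*31^1 = - 3038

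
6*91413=548478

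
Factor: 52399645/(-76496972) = - 2^ ( - 2)* 5^1*2203^(- 1)*8681^ (-1)*10479929^1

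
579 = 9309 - 8730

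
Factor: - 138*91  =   - 2^1*3^1*7^1*13^1*23^1 = - 12558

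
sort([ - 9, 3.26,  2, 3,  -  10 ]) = [ - 10, - 9, 2,3,  3.26] 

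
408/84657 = 136/28219 = 0.00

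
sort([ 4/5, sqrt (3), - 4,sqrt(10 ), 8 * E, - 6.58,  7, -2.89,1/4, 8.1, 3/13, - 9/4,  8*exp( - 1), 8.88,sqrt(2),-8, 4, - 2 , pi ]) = [ - 8, - 6.58, - 4, - 2.89, - 9/4, - 2,3/13,1/4, 4/5, sqrt(2) , sqrt ( 3),8*exp( - 1),pi,sqrt ( 10) , 4, 7, 8.1,8.88, 8*E]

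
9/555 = 3/185 = 0.02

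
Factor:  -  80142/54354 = - 13357/9059 = - 19^2*37^1*9059^( - 1) 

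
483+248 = 731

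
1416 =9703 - 8287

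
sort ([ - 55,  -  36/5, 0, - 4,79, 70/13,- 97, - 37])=[-97, - 55, - 37,  -  36/5, - 4,0, 70/13,79]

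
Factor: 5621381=163^1 * 34487^1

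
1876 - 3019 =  -1143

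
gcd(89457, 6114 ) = 3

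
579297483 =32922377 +546375106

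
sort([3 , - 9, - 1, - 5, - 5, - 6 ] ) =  [ -9,-6 , - 5, - 5  , - 1,3 ] 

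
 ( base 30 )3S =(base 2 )1110110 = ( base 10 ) 118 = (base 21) 5D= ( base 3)11101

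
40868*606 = 24766008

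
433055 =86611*5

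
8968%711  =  436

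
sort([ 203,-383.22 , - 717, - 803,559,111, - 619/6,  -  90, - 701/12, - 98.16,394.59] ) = [ - 803, -717, - 383.22, - 619/6,  -  98.16, - 90, - 701/12 , 111, 203,  394.59, 559] 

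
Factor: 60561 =3^3*2243^1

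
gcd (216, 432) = 216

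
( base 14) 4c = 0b1000100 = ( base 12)58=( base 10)68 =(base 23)2m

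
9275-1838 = 7437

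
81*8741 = 708021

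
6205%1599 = 1408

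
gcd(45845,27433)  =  1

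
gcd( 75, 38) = 1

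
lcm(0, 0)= 0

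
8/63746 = 4/31873 = 0.00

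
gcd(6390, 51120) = 6390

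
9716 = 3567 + 6149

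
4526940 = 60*75449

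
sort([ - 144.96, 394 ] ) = [-144.96, 394 ]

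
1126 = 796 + 330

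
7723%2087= 1462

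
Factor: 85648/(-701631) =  - 2^4*3^ ( - 2) * 7^ ( - 2)* 37^( - 1)  *  43^( - 1)*53^1*101^1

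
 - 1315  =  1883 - 3198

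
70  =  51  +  19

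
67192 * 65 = 4367480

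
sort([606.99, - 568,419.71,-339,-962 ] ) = [ - 962, - 568,-339,  419.71, 606.99 ] 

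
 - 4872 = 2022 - 6894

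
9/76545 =1/8505= 0.00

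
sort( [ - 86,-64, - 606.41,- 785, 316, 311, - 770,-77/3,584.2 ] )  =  [ - 785, - 770,- 606.41, - 86, -64, -77/3,311, 316,584.2] 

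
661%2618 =661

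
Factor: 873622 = 2^1*436811^1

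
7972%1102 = 258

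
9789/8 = 9789/8 = 1223.62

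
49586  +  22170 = 71756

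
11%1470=11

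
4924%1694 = 1536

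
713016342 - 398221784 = 314794558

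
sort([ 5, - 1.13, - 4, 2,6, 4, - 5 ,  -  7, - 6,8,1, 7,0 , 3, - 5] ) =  [-7,-6,-5, -5,-4, - 1.13,0,1,  2,3,4,5,  6,  7,  8] 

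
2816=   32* 88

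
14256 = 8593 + 5663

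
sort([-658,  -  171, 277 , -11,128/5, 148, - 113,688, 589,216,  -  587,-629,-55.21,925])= [ - 658,-629, - 587,-171, - 113, - 55.21, - 11, 128/5,  148, 216,277,589, 688, 925 ]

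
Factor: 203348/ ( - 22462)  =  -101674/11231 = -2^1 * 11^(-1)*29^1*1021^( - 1)*1753^1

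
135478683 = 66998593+68480090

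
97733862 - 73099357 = 24634505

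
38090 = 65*586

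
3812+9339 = 13151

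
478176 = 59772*8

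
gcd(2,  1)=1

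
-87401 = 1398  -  88799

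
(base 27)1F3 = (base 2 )10001110001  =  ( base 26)1HJ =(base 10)1137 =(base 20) 2gh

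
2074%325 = 124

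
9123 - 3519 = 5604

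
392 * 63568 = 24918656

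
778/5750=389/2875 = 0.14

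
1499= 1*1499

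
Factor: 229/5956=2^( - 2 )*229^1*1489^ ( - 1 ) 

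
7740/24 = 322 + 1/2  =  322.50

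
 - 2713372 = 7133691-9847063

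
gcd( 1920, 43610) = 10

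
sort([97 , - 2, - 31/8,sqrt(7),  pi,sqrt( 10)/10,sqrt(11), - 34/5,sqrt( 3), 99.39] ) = [ - 34/5,-31/8, - 2,sqrt( 10 ) /10 , sqrt(3 ), sqrt( 7 ),pi, sqrt(11), 97, 99.39] 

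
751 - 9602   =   - 8851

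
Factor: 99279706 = 2^1*53^1*607^1*1543^1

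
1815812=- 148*( - 12269 )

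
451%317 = 134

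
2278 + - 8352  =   - 6074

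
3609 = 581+3028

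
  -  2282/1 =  - 2282 = - 2282.00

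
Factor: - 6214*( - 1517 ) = 9426638 = 2^1*13^1*37^1*41^1*239^1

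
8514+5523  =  14037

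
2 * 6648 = 13296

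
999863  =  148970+850893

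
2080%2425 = 2080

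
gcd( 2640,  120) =120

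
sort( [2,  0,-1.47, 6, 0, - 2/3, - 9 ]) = [ - 9, - 1.47,-2/3,0,  0,2, 6 ]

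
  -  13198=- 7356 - 5842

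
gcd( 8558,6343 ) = 1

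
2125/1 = 2125 = 2125.00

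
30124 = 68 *443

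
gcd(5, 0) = 5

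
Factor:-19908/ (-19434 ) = 42/41= 2^1*3^1*7^1*41^ ( - 1)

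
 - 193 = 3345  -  3538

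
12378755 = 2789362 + 9589393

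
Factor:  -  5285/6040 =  - 7/8= - 2^(- 3 )*7^1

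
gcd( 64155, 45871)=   7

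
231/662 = 231/662 = 0.35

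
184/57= 184/57  =  3.23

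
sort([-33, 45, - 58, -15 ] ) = [ - 58 ,-33, - 15, 45] 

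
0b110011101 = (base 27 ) f8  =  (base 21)JE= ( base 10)413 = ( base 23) HM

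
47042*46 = 2163932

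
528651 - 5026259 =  - 4497608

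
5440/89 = 61 + 11/89 = 61.12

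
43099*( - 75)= -3232425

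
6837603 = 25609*267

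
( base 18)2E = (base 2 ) 110010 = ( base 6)122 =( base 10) 50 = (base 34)1g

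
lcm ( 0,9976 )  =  0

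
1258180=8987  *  140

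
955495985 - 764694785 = 190801200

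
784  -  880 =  - 96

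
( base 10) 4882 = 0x1312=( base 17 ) GF3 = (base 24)8BA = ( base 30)5CM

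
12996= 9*1444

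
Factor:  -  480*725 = - 2^5*3^1* 5^3 * 29^1 =- 348000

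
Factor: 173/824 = 2^ (-3)* 103^( - 1)*173^1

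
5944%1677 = 913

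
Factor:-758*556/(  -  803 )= 2^3*11^ ( - 1)*73^ (-1) * 139^1 * 379^1 = 421448/803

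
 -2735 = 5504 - 8239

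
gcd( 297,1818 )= 9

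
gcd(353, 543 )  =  1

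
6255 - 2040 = 4215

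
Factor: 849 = 3^1*283^1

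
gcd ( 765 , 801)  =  9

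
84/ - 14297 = - 84/14297 = -  0.01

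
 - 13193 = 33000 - 46193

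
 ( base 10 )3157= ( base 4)301111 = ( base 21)737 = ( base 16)C55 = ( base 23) 5M6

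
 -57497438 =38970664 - 96468102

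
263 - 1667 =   -  1404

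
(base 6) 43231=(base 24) a6j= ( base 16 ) 1723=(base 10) 5923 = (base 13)2908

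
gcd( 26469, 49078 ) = 1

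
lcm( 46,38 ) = 874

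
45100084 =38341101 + 6758983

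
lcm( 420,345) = 9660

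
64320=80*804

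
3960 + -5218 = -1258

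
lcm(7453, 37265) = 37265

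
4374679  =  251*17429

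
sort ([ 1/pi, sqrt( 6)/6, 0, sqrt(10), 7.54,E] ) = [ 0,1/pi, sqrt( 6) /6, E, sqrt(10 )  ,  7.54 ] 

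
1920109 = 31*61939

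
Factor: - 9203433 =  - 3^1*223^1*13757^1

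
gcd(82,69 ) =1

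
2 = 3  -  1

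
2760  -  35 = 2725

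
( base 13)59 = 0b1001010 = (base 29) 2G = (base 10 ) 74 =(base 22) 38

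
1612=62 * 26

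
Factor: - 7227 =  - 3^2 * 11^1 * 73^1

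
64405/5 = 12881 = 12881.00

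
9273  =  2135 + 7138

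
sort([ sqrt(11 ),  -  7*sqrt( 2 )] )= [  -  7*sqrt(2),sqrt( 11)]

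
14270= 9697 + 4573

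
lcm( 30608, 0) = 0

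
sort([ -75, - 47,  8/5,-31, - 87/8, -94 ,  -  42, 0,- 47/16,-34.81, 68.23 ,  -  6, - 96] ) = [ - 96,-94,-75,  -  47, - 42,- 34.81,-31, - 87/8 , - 6, - 47/16,0, 8/5, 68.23] 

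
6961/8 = 870 + 1/8 = 870.12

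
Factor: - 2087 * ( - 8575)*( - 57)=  - 3^1*5^2*7^3*19^1 * 2087^1 = -1020073425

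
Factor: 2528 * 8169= 20651232 = 2^5*3^1 * 7^1  *  79^1*389^1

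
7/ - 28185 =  - 1 + 28178/28185 = - 0.00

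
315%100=15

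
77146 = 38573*2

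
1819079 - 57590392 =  - 55771313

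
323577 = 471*687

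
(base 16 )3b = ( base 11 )54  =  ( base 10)59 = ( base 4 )323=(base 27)25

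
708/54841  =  708/54841  =  0.01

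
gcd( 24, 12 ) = 12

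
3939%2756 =1183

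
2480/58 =42+ 22/29= 42.76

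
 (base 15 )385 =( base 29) rh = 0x320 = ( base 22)1E8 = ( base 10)800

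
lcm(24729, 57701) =173103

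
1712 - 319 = 1393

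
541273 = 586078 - 44805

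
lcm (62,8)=248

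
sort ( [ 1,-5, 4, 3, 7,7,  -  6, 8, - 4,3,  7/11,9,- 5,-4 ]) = [-6 ,  -  5, - 5,- 4, - 4, 7/11, 1, 3 , 3, 4,7, 7,8,9]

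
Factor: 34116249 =3^1 * 11372083^1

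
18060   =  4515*4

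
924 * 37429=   34584396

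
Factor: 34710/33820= 39/38= 2^ (- 1 )*3^1*13^1 *19^( - 1)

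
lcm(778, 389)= 778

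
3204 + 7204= 10408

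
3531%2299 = 1232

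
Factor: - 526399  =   - 37^1*41^1*347^1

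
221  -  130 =91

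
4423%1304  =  511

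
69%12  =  9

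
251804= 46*5474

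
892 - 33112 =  - 32220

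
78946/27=2923 + 25/27 = 2923.93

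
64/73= 64/73  =  0.88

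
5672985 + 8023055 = 13696040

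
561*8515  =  4776915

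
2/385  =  2/385  =  0.01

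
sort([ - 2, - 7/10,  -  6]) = [- 6, - 2, - 7/10 ]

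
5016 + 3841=8857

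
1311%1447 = 1311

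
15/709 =15/709 = 0.02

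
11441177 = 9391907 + 2049270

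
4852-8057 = -3205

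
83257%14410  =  11207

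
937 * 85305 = 79930785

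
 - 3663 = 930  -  4593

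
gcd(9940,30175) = 355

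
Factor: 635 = 5^1*127^1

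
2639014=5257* 502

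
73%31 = 11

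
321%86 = 63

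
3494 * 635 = 2218690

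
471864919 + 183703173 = 655568092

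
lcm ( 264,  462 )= 1848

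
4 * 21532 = 86128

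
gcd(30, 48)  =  6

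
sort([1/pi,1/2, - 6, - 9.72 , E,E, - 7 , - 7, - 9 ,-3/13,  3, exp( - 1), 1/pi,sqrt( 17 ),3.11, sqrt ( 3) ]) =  [ - 9.72, - 9, - 7, - 7 , - 6, - 3/13,1/pi, 1/pi, exp( - 1 ), 1/2, sqrt( 3), E,E, 3, 3.11, sqrt ( 17 ) ] 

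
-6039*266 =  - 1606374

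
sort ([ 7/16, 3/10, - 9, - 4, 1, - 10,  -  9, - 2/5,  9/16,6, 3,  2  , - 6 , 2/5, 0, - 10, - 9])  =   [ - 10 , - 10, - 9 ,- 9, - 9, - 6 ,-4, - 2/5,0, 3/10, 2/5, 7/16, 9/16,1,2, 3, 6 ] 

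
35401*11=389411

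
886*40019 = 35456834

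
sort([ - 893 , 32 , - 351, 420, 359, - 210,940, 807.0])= [  -  893, - 351,-210, 32, 359 , 420, 807.0,940]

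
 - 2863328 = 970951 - 3834279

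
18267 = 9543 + 8724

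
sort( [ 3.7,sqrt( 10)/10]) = [sqrt ( 10)/10, 3.7 ] 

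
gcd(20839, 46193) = 7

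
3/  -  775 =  - 3/775 = -0.00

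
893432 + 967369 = 1860801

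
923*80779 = 74559017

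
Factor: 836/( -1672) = -2^( - 1 )  =  - 1/2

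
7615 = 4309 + 3306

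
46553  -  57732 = - 11179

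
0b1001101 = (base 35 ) 27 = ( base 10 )77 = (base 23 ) 38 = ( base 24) 35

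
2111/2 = 1055+1/2 = 1055.50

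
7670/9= 7670/9 = 852.22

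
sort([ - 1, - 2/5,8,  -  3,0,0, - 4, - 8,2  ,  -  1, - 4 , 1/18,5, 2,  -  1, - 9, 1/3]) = [ - 9,-8, - 4, - 4, - 3,- 1,-1 , - 1, - 2/5, 0, 0, 1/18,  1/3,2 , 2,5,8 ] 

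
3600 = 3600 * 1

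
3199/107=3199/107 = 29.90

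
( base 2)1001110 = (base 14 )58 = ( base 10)78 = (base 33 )2C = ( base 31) 2g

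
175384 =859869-684485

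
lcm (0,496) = 0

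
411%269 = 142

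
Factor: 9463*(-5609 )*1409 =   -  71^1*79^1*1409^1*9463^1 = - 74786855503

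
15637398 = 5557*2814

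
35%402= 35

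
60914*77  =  4690378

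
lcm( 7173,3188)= 28692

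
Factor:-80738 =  - 2^1*7^1*73^1*79^1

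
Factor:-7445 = - 5^1*1489^1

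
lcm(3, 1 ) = 3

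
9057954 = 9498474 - 440520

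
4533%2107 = 319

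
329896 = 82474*4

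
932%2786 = 932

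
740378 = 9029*82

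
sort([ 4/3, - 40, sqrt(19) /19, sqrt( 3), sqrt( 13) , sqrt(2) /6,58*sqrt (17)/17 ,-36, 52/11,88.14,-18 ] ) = [ - 40 ,-36, - 18,sqrt(19) /19, sqrt(2 ) /6,4/3, sqrt( 3 ),sqrt(13), 52/11, 58*sqrt( 17)/17, 88.14]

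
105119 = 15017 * 7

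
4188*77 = 322476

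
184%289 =184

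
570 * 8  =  4560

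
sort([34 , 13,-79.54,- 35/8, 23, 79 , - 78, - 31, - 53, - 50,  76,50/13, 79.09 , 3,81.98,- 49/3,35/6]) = [ - 79.54, - 78, - 53, - 50, -31,  -  49/3, - 35/8 , 3,50/13, 35/6, 13,23,34,76, 79,79.09 , 81.98]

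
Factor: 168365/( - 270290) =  - 223/358 = -2^( - 1)*179^(-1) * 223^1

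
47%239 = 47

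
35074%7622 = 4586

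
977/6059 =977/6059 = 0.16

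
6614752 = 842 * 7856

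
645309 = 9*71701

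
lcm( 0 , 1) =0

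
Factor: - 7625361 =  - 3^1*73^1*34819^1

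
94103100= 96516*975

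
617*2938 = 1812746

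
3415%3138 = 277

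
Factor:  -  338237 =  - 338237^1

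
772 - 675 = 97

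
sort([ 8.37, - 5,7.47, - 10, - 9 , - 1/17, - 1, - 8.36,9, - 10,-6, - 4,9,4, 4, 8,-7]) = [ - 10,  -  10, - 9, - 8.36, - 7,  -  6,-5,- 4, - 1, - 1/17 , 4,4,7.47, 8, 8.37, 9,9]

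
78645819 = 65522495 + 13123324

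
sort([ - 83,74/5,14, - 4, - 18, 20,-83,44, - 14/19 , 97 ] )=[- 83, - 83, - 18,-4,-14/19,14,74/5,20,44,97]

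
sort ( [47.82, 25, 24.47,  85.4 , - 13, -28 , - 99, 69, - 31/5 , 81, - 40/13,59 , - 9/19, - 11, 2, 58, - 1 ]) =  [ - 99,  -  28, - 13, - 11, - 31/5 , - 40/13, - 1, - 9/19, 2, 24.47,  25, 47.82,58,59, 69,81,  85.4]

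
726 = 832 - 106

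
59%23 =13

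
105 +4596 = 4701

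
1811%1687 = 124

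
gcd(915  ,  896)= 1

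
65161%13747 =10173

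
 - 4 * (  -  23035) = 92140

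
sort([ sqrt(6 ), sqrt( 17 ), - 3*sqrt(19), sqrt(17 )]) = [ - 3 * sqrt(19 ), sqrt( 6 ),sqrt(17 ),  sqrt(17 ) ] 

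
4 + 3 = 7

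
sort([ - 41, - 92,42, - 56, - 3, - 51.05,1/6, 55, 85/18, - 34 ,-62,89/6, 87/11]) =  [ - 92, - 62,-56 , - 51.05 , - 41, - 34, - 3,  1/6,85/18 , 87/11,89/6 , 42, 55]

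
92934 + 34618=127552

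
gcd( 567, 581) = 7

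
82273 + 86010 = 168283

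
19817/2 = 9908  +  1/2 = 9908.50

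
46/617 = 46/617= 0.07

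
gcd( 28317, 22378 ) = 1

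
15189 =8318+6871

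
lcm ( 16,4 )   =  16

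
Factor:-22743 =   -  3^2*7^1*19^2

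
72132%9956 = 2440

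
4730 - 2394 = 2336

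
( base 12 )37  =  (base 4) 223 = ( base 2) 101011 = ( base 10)43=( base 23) 1k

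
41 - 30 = 11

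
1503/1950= 501/650 = 0.77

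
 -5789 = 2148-7937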